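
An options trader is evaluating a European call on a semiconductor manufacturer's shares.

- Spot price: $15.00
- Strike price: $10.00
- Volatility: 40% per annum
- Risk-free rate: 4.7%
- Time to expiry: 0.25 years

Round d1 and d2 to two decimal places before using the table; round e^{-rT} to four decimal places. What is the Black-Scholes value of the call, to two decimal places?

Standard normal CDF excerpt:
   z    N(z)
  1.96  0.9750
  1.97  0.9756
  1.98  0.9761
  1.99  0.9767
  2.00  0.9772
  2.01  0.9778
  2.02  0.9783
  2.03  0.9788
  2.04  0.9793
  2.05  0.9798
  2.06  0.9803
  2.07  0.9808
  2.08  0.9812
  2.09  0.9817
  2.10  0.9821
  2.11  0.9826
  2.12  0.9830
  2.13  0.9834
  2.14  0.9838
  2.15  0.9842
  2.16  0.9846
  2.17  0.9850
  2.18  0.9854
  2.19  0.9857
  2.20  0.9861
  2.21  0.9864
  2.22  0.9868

$5.13

T = 0.25;  σ√T = 0.2000
d₁ = [ln(15/10) + (0.047 + 0.4²/2)·0.25] / 0.2000 = [0.4055 + 0.0318] / 0.2000 = 2.1861 → 2.19
d₂ = d₁ − σ√T = 2.1861 − 0.2000 = 1.9861 → 1.99
e^(−rT) = e^(−0.047·0.25) = 0.9883
C = 15·N(2.19) − 10·0.9883·N(1.99) = 15·0.9857 − 10·0.9883·0.9767 = 14.7855 − 9.6527 = 5.1328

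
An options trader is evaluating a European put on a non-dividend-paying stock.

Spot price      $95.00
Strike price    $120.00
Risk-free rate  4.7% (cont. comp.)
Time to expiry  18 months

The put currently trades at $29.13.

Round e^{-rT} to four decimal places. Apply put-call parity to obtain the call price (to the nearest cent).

exp(−rT) = exp(−0.047·1.5) = 0.9319
Put-call parity: C − P = S − K·e^(−rT) = 95 − 120·0.9319 = 95 − 111.8280 = -16.8280
C = P + (C − P) = 29.13 + (-16.8280) = 12.3020

$12.30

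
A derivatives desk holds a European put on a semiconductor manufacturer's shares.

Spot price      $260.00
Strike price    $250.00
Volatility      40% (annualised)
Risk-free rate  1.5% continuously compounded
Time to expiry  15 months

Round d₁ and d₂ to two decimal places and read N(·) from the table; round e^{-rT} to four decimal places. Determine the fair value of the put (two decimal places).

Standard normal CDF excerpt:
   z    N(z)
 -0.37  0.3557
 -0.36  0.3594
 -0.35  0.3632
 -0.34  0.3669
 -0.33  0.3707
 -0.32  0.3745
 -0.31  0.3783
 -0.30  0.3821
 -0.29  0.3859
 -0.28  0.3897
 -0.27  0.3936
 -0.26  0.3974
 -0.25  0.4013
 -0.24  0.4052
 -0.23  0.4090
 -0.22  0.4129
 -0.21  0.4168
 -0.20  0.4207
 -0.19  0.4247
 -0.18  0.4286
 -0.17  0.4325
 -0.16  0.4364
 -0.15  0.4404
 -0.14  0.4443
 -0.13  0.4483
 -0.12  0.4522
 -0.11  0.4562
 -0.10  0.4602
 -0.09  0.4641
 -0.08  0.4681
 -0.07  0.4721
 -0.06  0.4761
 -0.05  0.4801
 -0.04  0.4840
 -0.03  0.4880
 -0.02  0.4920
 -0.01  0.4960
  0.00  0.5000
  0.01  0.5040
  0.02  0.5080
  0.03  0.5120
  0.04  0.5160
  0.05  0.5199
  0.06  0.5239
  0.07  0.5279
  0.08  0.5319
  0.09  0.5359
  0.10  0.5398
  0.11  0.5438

T = 1.25;  σ√T = 0.4472
d₁ = [ln(260/250) + (0.015 + 0.4²/2)·1.25] / 0.4472 = [0.0392 + 0.1188] / 0.4472 = 0.3532 ≈ 0.35
d₂ = d₁ − σ√T = 0.3532 − 0.4472 = -0.0940 ≈ -0.09
e^(−rT) = e^(−0.015·1.25) = 0.9814
P = 250·0.9814·N(0.09) − 260·N(-0.35) = 250·0.9814·0.5359 − 260·0.3632 = 131.4831 − 94.4320 = 37.0511

$37.05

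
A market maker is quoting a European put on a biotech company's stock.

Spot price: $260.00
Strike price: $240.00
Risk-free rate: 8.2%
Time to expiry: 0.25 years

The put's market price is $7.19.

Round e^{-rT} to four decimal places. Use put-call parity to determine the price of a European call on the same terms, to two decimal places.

exp(−rT) = exp(−0.082·0.25) = 0.9797
Put-call parity: C − P = S − K·e^(−rT) = 260 − 240·0.9797 = 260 − 235.1280 = 24.8720
C = P + (C − P) = 7.19 + (24.8720) = 32.0620

$32.06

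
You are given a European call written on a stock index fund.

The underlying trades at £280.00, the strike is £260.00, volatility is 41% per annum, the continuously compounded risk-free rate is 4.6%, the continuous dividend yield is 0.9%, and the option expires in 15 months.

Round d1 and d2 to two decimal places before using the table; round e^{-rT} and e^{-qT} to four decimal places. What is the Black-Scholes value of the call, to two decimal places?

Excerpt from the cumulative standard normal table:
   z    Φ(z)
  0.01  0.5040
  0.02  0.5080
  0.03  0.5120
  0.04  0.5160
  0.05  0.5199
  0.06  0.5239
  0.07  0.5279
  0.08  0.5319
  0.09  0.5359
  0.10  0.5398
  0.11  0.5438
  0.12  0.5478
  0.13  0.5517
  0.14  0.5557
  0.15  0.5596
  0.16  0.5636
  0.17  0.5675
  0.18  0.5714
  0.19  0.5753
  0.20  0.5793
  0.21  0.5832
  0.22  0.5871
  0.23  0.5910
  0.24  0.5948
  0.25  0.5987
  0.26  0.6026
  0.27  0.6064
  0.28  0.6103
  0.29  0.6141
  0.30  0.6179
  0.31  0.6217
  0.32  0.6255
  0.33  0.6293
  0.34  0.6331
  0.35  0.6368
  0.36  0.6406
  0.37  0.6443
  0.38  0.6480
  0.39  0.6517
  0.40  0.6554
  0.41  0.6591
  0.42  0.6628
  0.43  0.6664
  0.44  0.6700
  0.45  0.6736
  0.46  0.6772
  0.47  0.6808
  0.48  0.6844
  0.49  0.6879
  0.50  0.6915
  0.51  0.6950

T = 1.25;  σ√T = 0.4584
ln(S/K) + (r − q + σ²/2)T = ln(280/260) + (0.046 − 0.009 + 0.41²/2)·1.25 = 0.0741 + 0.1513 = 0.2254
d₁ = 0.2254 / 0.4584 = 0.4918 → 0.49
d₂ = d₁ − σ√T = 0.4918 − 0.4584 = 0.0334 → 0.03
e^(−qT) = e^(−0.009·1.25) = 0.9888;  e^(−rT) = e^(−0.046·1.25) = 0.9441
N(d₁) = N(0.49) = 0.6879;  N(d₂) = N(0.03) = 0.5120
C = 280·0.9888·0.6879 − 260·0.9441·0.5120 = 190.4547 − 125.6786 = 64.7762

£64.78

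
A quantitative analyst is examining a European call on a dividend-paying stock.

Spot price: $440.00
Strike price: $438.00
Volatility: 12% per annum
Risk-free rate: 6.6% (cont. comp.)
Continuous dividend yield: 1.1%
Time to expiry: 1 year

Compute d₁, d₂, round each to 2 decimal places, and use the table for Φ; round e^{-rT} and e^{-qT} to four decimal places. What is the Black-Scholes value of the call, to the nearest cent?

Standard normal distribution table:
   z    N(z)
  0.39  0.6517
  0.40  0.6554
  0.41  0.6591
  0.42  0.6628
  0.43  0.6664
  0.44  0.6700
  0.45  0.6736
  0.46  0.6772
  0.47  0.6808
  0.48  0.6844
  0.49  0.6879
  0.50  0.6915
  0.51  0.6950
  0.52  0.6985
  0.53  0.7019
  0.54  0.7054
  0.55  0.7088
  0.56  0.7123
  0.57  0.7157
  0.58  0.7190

$35.29

σ√T = 0.12 × 1.0000 = 0.1200
ln(S/K) + (r − q + σ²/2)T = ln(440/438) + (0.066 − 0.011 + 0.12²/2)·1 = 0.0046 + 0.0622 = 0.0668
d₁ = 0.0668 / 0.1200 = 0.5563 ≈ 0.56
d₂ = d₁ − σ√T = 0.5563 − 0.1200 = 0.4363 ≈ 0.44
exp(−qT) = exp(−0.011·1) = 0.9891;  exp(−rT) = exp(−0.066·1) = 0.9361
N(d₁) = N(0.56) = 0.7123;  N(d₂) = N(0.44) = 0.6700
C = 440·0.9891·0.7123 − 438·0.9361·0.6700 = 309.9958 − 274.7079 = 35.2879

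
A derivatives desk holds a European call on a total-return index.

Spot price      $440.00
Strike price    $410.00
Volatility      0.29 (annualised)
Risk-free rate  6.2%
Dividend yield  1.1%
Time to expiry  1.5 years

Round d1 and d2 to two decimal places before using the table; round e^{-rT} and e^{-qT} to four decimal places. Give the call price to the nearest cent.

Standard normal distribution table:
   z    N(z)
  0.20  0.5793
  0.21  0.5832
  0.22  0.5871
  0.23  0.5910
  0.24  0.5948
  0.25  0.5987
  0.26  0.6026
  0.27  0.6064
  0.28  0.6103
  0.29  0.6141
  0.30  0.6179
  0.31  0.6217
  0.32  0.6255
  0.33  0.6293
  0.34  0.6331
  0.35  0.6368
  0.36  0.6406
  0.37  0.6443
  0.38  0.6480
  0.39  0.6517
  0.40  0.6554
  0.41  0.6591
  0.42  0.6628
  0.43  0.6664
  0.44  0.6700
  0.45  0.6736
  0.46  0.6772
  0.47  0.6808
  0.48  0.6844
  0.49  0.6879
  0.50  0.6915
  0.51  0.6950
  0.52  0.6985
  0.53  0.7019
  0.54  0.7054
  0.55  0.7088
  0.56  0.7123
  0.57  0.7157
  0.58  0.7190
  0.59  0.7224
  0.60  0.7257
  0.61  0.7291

σ√T = 0.29 × 1.2247 = 0.3552
d₁ = [ln(440/410) + (0.062 − 0.011 + 0.29²/2)·1.5] / 0.3552 = [0.0706 + 0.1396] / 0.3552 = 0.5918 which rounds to 0.59
d₂ = d₁ − σ√T = 0.5918 − 0.3552 = 0.2366 which rounds to 0.24
e^(−qT) = e^(−0.011·1.5) = 0.9836;  e^(−rT) = e^(−0.062·1.5) = 0.9112
N(d₁) = N(0.59) = 0.7224;  N(d₂) = N(0.24) = 0.5948
C = 440·0.9836·0.7224 − 410·0.9112·0.5948 = 312.6432 − 222.2125 = 90.4306

$90.43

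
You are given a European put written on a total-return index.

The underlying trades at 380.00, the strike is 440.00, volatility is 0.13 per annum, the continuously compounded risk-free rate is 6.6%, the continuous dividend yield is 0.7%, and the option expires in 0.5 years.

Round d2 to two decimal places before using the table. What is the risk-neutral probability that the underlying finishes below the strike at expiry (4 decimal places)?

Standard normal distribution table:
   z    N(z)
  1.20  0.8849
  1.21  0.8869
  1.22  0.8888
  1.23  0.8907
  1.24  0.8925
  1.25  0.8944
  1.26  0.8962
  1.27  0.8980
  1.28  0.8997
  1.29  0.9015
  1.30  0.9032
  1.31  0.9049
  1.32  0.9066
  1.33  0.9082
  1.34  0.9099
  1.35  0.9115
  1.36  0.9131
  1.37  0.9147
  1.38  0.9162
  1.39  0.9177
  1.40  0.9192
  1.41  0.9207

σ√T = 0.13·√0.5 = 0.0919
d₁ = [ln(380/440) + (0.066 − 0.007 + 0.13²/2)·0.5] / 0.0919 = [-0.1466 + 0.0337] / 0.0919 = -1.2280 ≈ -1.23
d₂ = d₁ − σ√T = -1.2280 − 0.0919 = -1.3199 ≈ -1.32
Risk-neutral Pr[S_T < K] = N(−d₂) = N(1.32) = 0.9066

0.9066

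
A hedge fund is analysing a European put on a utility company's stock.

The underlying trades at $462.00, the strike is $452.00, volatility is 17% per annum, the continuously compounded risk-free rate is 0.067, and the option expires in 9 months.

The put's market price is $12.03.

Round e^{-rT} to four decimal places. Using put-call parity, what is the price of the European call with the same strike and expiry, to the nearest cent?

exp(−rT) = exp(−0.067·0.75) = 0.9510
Put-call parity: C − P = S − K·e^(−rT) = 462 − 452·0.9510 = 462 − 429.8520 = 32.1480
C = P + (C − P) = 12.03 + (32.1480) = 44.1780

$44.18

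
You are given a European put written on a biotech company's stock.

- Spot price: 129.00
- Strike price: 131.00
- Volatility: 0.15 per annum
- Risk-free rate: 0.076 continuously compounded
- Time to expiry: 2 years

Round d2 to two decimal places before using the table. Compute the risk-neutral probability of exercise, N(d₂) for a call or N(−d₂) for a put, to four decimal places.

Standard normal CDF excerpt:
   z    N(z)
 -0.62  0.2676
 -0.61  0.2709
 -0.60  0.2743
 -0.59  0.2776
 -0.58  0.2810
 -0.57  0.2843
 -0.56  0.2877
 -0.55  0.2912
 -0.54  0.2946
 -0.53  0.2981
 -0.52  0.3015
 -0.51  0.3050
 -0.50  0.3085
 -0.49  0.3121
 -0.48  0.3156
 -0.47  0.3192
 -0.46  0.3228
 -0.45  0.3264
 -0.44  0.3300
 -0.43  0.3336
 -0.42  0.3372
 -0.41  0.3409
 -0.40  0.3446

0.2946

σ√T = 0.15 × 1.4142 = 0.2121
d₁ = [ln(129/131) + (0.076 + ½·0.15²)·2] / (σ√T) = (-0.0154 + 0.1745) / 0.2121 = 0.7501 ⇒ 0.75
d₂ = 0.7501 − 0.2121 = 0.5379 ⇒ 0.54
Pr(exercise) under Q = N(−d₂) = N(-0.54) = 0.2946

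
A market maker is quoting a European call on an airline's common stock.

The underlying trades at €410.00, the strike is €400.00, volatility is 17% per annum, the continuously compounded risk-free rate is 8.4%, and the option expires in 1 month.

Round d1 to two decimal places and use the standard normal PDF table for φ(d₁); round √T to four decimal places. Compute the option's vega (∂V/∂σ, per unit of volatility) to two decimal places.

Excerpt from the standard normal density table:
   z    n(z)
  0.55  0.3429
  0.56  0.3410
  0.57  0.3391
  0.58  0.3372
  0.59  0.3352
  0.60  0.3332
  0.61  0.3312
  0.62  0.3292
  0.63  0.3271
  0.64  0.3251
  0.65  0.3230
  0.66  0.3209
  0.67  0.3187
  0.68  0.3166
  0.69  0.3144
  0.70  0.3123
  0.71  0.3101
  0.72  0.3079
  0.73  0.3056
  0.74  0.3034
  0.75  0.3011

37.72

T = 0.08333;  σ√T = 0.0491
d₁ = [ln(410/400) + (0.084 + 0.17²/2)·0.08333] / 0.0491 = [0.0247 + 0.0082] / 0.0491 = 0.6703 ≈ 0.67
√T = √0.08333 = 0.2887
φ(d₁) = φ(0.67) = 0.3187
vega = S·φ(d₁)·√T = 410·0.3187·0.2887 = 37.7236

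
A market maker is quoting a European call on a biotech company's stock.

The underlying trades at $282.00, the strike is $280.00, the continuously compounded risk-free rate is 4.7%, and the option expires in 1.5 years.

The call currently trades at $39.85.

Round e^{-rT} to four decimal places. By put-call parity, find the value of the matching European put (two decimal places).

$18.78

exp(−rT) = exp(−0.047·1.5) = 0.9319
Put-call parity: C − P = S − K·e^(−rT) = 282 − 280·0.9319 = 282 − 260.9320 = 21.0680
P = C − (C − P) = 39.85 − (21.0680) = 18.7820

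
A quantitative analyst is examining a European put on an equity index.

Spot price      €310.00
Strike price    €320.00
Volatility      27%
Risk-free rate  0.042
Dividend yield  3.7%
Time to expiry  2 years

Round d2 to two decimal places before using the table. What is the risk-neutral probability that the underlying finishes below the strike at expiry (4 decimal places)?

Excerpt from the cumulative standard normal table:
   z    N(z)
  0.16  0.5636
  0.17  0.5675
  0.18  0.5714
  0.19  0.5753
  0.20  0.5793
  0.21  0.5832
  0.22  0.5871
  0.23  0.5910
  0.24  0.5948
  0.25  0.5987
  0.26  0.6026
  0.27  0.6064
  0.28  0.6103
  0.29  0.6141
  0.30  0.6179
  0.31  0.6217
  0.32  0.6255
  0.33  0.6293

0.5987

σ√T = 0.27·√2 = 0.3818
d₁ = [ln(310/320) + (0.042 − 0.037 + 0.27²/2)·2] / 0.3818 = [-0.0317 + 0.0829] / 0.3818 = 0.1340 which rounds to 0.13
d₂ = d₁ − σ√T = 0.1340 − 0.3818 = -0.2479 which rounds to -0.25
Risk-neutral Pr[S_T < K] = N(−d₂) = N(0.25) = 0.5987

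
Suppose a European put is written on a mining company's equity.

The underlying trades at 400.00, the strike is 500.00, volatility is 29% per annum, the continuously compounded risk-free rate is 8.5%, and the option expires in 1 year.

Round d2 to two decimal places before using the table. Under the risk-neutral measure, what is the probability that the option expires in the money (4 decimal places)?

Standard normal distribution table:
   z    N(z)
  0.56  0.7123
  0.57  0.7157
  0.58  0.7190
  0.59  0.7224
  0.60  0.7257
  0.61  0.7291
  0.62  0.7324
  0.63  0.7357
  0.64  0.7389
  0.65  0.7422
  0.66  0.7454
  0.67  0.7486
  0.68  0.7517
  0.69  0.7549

0.7324

σ√T = 0.29·√1 = 0.2900
d₁ = [ln(400/500) + (0.085 + 0.29²/2)·1] / 0.2900 = [-0.2231 + 0.1270] / 0.2900 = -0.3314 ⇒ -0.33
d₂ = d₁ − σ√T = -0.3314 − 0.2900 = -0.6214 ⇒ -0.62
Risk-neutral Pr[S_T < K] = N(−d₂) = N(0.62) = 0.7324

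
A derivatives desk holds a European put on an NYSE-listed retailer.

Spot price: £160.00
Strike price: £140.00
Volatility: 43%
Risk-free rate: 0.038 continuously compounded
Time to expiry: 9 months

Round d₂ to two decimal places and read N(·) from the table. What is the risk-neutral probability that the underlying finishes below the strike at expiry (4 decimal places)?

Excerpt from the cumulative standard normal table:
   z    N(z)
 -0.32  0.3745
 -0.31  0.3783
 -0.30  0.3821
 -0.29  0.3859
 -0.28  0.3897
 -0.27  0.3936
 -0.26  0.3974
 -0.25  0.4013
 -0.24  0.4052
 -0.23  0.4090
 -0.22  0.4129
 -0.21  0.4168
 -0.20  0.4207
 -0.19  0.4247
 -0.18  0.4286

0.4013

σ√T = 0.43·√0.75 = 0.3724
d₁ = [ln(160/140) + (0.038 + 0.43²/2)·0.75] / 0.3724 = [0.1335 + 0.0978] / 0.3724 = 0.6213 ≈ 0.62
d₂ = d₁ − σ√T = 0.6213 − 0.3724 = 0.2489 ≈ 0.25
Pr(exercise) under Q = N(−d₂) = N(-0.25) = 0.4013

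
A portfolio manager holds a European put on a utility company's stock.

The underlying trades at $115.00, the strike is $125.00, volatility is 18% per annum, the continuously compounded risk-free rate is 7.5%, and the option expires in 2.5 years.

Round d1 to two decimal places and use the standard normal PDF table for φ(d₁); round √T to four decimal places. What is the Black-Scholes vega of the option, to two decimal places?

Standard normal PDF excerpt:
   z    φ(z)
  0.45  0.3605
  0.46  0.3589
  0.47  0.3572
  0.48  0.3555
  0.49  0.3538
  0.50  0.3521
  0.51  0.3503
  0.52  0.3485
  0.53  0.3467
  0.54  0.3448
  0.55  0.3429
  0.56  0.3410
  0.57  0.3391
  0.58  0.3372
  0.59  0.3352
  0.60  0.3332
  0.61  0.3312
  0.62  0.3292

σ√T = 0.18·√2.5 = 0.2846
d₁ = [ln(115/125) + (0.075 + 0.18²/2)·2.5] / 0.2846 = [-0.0834 + 0.2280] / 0.2846 = 0.5081 ⇒ 0.51
√T = √2.5 = 1.5811
φ(d₁) = φ(0.51) = 0.3503
vega = S·φ(d₁)·√T = 115·0.3503·1.5811 = 63.6938
(Call and put vega coincide under Black-Scholes.)

63.69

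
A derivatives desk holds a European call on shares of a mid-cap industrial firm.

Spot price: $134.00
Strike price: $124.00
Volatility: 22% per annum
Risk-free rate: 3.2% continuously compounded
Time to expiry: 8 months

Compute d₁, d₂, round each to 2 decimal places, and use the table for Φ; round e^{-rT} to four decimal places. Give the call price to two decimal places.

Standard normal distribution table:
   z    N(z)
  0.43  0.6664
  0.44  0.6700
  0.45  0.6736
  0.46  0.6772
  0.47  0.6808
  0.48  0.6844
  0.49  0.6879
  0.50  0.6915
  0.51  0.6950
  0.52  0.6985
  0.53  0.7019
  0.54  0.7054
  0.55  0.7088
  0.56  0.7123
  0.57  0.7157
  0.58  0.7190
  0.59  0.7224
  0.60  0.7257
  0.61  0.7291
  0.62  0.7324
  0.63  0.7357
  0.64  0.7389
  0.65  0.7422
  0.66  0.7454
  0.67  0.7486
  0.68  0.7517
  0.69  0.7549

σ√T = 0.22·√0.6667 = 0.1796
ln(S/K) + (r + σ²/2)T = ln(134/124) + (0.032 + 0.22²/2)·0.6667 = 0.0776 + 0.0375 = 0.1150
d₁ = 0.1150 / 0.1796 = 0.6403 which rounds to 0.64
d₂ = d₁ − σ√T = 0.6403 − 0.1796 = 0.4607 which rounds to 0.46
e^(−rT) = e^(−0.032·0.6667) = 0.9789
N(d₁) = N(0.64) = 0.7389;  N(d₂) = N(0.46) = 0.6772
C = 134·0.7389 − 124·0.9789·0.6772 = 99.0126 − 82.2010 = 16.8116

$16.81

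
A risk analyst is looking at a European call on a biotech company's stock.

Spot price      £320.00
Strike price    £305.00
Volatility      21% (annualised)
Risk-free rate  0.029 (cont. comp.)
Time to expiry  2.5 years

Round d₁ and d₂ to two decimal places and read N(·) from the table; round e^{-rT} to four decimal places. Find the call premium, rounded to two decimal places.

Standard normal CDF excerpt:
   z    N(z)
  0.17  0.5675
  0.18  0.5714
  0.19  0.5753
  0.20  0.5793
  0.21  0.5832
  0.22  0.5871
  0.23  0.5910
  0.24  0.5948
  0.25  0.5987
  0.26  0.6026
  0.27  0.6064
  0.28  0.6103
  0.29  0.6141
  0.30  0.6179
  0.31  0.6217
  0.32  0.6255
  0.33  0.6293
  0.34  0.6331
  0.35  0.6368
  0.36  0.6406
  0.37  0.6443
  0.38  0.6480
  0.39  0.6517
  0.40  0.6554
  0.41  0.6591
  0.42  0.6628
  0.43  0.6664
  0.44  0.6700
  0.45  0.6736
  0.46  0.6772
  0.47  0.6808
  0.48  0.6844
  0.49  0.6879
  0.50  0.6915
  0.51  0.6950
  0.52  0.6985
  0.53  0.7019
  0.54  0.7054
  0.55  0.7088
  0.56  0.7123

σ√T = 0.21 × 1.5811 = 0.3320
d₁ = [ln(320/305) + (0.029 + ½·0.21²)·2.5] / (σ√T) = (0.0480 + 0.1276) / 0.3320 = 0.5290 ⇒ 0.53
d₂ = 0.5290 − 0.3320 = 0.1969 ⇒ 0.20
exp(−rT) = exp(−0.029·2.5) = 0.9301
N(d₁) = N(0.53) = 0.7019;  N(d₂) = N(0.20) = 0.5793
C = 320·0.7019 − 305·0.9301·0.5793 = 224.6080 − 164.3361 = 60.2719

£60.27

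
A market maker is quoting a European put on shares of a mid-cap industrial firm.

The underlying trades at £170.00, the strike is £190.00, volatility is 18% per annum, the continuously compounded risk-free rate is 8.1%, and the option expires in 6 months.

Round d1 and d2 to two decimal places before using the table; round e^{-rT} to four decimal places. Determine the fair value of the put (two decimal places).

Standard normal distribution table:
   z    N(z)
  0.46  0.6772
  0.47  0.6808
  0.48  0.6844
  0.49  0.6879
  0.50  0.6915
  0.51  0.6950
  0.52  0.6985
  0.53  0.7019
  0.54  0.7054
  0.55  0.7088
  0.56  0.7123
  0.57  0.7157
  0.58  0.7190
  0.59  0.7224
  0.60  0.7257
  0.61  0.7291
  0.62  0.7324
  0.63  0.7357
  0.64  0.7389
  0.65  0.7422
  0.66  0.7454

£16.69

σ√T = 0.18·√0.5 = 0.1273
d₁ = [ln(170/190) + (0.081 + ½·0.18²)·0.5] / (σ√T) = (-0.1112 + 0.0486) / 0.1273 = -0.4920 which rounds to -0.49
d₂ = -0.4920 − 0.1273 = -0.6193 which rounds to -0.62
exp(−rT) = exp(−0.081·0.5) = 0.9603
N(−d₂) = N(0.62) = 0.7324;  N(−d₁) = N(0.49) = 0.6879
P = 190·0.9603·0.7324 − 170·0.6879 = 133.6315 − 116.9430 = 16.6885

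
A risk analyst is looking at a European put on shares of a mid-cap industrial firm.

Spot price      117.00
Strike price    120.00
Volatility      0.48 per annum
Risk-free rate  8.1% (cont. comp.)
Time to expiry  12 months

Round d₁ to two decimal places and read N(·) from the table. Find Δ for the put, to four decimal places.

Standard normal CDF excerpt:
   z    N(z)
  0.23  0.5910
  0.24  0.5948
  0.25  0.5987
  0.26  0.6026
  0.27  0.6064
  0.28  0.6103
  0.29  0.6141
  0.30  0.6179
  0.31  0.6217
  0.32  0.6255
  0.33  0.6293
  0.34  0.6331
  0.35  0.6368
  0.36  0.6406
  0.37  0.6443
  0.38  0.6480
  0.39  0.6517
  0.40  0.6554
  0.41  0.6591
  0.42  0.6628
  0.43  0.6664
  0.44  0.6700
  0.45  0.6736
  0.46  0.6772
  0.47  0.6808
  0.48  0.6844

-0.3594

σ√T = 0.48·√1 = 0.4800
ln(S/K) + (r + σ²/2)T = ln(117/120) + (0.081 + 0.48²/2)·1 = -0.0253 + 0.1962 = 0.1709
d₁ = 0.1709 / 0.4800 = 0.3560 which rounds to 0.36
N(d₁) = N(0.36) = 0.6406
Δ_put = N(d₁) − 1 = 0.6406 − 1 = -0.3594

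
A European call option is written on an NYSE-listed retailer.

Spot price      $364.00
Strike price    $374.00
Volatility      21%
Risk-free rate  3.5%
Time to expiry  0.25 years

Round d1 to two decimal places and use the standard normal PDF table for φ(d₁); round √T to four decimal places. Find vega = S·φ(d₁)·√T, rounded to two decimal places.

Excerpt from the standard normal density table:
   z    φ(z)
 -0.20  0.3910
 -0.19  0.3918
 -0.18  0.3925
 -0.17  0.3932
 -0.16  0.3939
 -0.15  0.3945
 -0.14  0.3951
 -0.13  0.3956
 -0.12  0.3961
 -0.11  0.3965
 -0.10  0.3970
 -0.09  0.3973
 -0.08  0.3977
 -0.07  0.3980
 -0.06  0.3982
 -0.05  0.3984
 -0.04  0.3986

72.09

σ√T = 0.21 × 0.5000 = 0.1050
d₁ = [ln(364/374) + (0.035 + ½·0.21²)·0.25] / (σ√T) = (-0.0271 + 0.0143) / 0.1050 = -0.1223 which rounds to -0.12
√T = √0.25 = 0.5000
φ(d₁) = φ(-0.12) = 0.3961
vega = S·φ(d₁)·√T = 364·0.3961·0.5000 = 72.0902
(Call and put vega coincide under Black-Scholes.)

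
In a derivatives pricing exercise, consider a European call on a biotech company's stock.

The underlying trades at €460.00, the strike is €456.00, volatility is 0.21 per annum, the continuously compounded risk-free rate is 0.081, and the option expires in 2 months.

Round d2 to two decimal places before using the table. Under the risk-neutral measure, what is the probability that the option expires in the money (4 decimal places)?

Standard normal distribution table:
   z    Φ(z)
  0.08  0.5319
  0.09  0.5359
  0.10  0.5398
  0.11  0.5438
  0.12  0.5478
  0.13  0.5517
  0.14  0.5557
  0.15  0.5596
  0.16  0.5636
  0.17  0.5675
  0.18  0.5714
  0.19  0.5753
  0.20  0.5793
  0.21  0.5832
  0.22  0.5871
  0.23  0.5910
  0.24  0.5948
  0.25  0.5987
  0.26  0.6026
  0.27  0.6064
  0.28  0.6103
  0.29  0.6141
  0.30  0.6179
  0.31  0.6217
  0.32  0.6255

T = 0.1667;  σ√T = 0.0857
d₁ = [ln(460/456) + (0.081 + 0.21²/2)·0.1667] / 0.0857 = [0.0087 + 0.0172] / 0.0857 = 0.3022 ≈ 0.30
d₂ = d₁ − σ√T = 0.3022 − 0.0857 = 0.2165 ≈ 0.22
Pr(exercise) under Q = N(d₂) = 0.5871

0.5871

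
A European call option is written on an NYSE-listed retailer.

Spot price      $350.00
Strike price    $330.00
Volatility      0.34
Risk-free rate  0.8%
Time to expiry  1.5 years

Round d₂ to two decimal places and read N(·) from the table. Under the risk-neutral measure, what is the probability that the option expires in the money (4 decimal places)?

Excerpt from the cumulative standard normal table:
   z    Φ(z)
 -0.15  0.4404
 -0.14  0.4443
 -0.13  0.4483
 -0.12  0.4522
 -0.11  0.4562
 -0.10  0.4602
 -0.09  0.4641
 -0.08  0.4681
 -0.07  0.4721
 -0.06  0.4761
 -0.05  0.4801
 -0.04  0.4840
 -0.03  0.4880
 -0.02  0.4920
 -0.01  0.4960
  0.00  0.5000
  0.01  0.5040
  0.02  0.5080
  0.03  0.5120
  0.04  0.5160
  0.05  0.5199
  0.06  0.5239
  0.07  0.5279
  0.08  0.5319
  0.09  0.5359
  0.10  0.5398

T = 1.5;  σ√T = 0.4164
d₁ = [ln(350/330) + (0.008 + ½·0.34²)·1.5] / (σ√T) = (0.0588 + 0.0987) / 0.4164 = 0.3783 which rounds to 0.38
d₂ = 0.3783 − 0.4164 = -0.0381 which rounds to -0.04
Risk-neutral Pr[S_T > K] = N(d₂) = N(-0.04) = 0.4840

0.4840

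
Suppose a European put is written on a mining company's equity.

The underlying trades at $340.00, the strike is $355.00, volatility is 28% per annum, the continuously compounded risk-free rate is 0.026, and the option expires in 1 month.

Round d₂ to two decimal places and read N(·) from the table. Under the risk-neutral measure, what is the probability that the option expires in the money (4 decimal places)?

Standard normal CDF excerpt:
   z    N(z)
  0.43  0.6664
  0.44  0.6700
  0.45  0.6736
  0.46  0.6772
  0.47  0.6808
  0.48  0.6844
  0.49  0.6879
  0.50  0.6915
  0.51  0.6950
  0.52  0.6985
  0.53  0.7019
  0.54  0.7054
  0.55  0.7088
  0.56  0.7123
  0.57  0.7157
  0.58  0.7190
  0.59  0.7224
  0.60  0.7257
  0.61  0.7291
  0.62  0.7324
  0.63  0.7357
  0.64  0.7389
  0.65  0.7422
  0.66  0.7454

T = 0.08333;  σ√T = 0.0808
ln(S/K) + (r + σ²/2)T = ln(340/355) + (0.026 + 0.28²/2)·0.08333 = -0.0432 + 0.0054 = -0.0377
d₁ = -0.0377 / 0.0808 = -0.4669 → -0.47
d₂ = d₁ − σ√T = -0.4669 − 0.0808 = -0.5477 → -0.55
Pr(exercise) under Q = N(−d₂) = N(0.55) = 0.7088

0.7088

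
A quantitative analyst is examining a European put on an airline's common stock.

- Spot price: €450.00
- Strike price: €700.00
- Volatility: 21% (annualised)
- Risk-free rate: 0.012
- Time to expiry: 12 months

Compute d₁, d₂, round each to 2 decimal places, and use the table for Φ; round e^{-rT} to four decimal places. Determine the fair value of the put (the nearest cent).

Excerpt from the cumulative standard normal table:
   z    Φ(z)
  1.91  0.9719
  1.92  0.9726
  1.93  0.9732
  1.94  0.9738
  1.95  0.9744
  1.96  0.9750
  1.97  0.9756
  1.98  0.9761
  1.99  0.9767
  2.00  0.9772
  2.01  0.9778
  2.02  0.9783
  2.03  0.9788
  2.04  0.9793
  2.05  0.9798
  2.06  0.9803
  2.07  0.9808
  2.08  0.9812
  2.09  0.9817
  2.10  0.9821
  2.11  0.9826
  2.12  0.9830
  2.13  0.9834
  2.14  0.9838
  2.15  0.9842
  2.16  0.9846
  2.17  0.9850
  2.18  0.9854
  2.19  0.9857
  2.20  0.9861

€242.53

σ√T = 0.21·√1 = 0.2100
d₁ = [ln(450/700) + (0.012 + 0.21²/2)·1] / 0.2100 = [-0.4418 + 0.0340] / 0.2100 = -1.9418 ⇒ -1.94
d₂ = d₁ − σ√T = -1.9418 − 0.2100 = -2.1518 ⇒ -2.15
e^(−rT) = e^(−0.012·1) = 0.9881
N(−d₂) = N(2.15) = 0.9842;  N(−d₁) = N(1.94) = 0.9738
P = 700·0.9881·0.9842 − 450·0.9738 = 680.7416 − 438.2100 = 242.5316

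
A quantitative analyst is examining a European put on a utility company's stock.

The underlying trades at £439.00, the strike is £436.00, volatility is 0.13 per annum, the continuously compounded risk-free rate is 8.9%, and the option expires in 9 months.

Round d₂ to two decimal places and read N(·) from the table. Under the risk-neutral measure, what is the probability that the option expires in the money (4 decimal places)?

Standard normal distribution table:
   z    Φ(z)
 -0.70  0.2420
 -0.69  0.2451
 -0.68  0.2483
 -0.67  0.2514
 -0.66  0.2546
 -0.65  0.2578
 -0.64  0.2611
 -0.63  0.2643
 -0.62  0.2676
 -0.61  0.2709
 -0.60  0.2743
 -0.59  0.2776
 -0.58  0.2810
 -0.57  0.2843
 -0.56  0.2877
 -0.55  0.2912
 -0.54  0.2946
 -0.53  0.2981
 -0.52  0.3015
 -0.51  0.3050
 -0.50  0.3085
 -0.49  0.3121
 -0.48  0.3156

T = 0.75;  σ√T = 0.1126
d₁ = [ln(439/436) + (0.089 + 0.13²/2)·0.75] / 0.1126 = [0.0069 + 0.0731] / 0.1126 = 0.7101 which rounds to 0.71
d₂ = d₁ − σ√T = 0.7101 − 0.1126 = 0.5975 which rounds to 0.60
Pr(exercise) under Q = N(−d₂) = N(-0.60) = 0.2743

0.2743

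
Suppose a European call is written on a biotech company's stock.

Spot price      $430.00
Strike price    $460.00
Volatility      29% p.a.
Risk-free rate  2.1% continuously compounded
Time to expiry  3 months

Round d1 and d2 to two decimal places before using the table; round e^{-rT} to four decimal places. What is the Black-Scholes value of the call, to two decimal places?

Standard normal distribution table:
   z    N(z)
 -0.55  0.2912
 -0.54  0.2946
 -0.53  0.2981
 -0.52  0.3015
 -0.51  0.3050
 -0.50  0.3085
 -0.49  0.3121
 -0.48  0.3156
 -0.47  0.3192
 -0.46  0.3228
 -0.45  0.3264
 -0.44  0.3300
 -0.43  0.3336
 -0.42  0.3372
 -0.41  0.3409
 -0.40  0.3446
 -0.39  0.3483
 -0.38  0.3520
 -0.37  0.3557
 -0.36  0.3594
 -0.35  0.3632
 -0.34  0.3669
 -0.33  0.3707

$13.37

T = 0.25;  σ√T = 0.1450
d₁ = [ln(430/460) + (0.021 + 0.29²/2)·0.25] / 0.1450 = [-0.0674 + 0.0158] / 0.1450 = -0.3564 ≈ -0.36
d₂ = d₁ − σ√T = -0.3564 − 0.1450 = -0.5014 ≈ -0.50
e^(−rT) = e^(−0.021·0.25) = 0.9948
N(d₁) = N(-0.36) = 0.3594;  N(d₂) = N(-0.50) = 0.3085
C = 430·0.3594 − 460·0.9948·0.3085 = 154.5420 − 141.1721 = 13.3699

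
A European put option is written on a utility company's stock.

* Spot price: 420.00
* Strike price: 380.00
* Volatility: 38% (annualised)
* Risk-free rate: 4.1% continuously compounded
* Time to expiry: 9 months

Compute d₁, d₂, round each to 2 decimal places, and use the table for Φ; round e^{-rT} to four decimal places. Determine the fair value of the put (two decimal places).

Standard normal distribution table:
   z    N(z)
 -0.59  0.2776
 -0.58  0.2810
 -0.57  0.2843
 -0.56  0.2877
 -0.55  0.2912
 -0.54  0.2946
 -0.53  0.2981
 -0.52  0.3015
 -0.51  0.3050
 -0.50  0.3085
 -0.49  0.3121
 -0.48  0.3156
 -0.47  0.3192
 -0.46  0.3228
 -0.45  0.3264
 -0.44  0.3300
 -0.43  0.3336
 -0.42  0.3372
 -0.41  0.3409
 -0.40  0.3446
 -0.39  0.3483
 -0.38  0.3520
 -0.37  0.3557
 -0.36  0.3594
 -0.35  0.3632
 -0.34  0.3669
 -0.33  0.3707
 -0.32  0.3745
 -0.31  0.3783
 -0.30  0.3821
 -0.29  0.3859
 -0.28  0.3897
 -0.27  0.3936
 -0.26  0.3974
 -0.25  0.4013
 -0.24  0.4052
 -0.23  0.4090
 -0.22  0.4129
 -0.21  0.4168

σ√T = 0.38 × 0.8660 = 0.3291
d₁ = [ln(420/380) + (0.041 + 0.38²/2)·0.75] / 0.3291 = [0.1001 + 0.0849] / 0.3291 = 0.5621 which rounds to 0.56
d₂ = d₁ − σ√T = 0.5621 − 0.3291 = 0.2330 which rounds to 0.23
e^(−rT) = e^(−0.041·0.75) = 0.9697
N(−d₂) = N(-0.23) = 0.4090;  N(−d₁) = N(-0.56) = 0.2877
P = 380·0.9697·0.4090 − 420·0.2877 = 150.7108 − 120.8340 = 29.8768

29.88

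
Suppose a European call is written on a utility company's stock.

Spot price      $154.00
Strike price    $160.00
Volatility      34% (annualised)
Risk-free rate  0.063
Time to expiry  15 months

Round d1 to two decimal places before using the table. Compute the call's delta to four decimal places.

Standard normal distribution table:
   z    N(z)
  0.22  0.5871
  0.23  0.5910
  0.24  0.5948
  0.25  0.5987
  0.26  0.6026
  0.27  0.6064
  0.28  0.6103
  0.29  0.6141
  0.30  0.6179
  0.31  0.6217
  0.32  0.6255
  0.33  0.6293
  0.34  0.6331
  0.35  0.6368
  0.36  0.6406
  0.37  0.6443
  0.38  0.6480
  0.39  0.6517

σ√T = 0.34·√1.25 = 0.3801
d₁ = [ln(154/160) + (0.063 + 0.34²/2)·1.25] / 0.3801 = [-0.0382 + 0.1510] / 0.3801 = 0.2967 which rounds to 0.30
N(d₁) = N(0.30) = 0.6179
Δ_call = N(d₁) = 0.6179

0.6179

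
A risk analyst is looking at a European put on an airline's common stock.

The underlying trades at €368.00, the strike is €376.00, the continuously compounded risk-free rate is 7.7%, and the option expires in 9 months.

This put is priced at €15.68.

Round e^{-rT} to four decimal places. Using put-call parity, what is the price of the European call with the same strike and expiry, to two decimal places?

exp(−rT) = exp(−0.077·0.75) = 0.9439
Put-call parity: C − P = S − K·e^(−rT) = 368 − 376·0.9439 = 368 − 354.9064 = 13.0936
C = P + (C − P) = 15.68 + (13.0936) = 28.7736

€28.77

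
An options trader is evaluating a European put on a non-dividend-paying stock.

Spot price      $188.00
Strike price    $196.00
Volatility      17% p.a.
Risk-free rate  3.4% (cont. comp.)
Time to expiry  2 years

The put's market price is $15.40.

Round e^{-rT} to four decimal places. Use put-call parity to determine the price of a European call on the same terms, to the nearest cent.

exp(−rT) = exp(−0.034·2) = 0.9343
Put-call parity: C − P = S − K·e^(−rT) = 188 − 196·0.9343 = 188 − 183.1228 = 4.8772
C = P + (C − P) = 15.40 + (4.8772) = 20.2772

$20.28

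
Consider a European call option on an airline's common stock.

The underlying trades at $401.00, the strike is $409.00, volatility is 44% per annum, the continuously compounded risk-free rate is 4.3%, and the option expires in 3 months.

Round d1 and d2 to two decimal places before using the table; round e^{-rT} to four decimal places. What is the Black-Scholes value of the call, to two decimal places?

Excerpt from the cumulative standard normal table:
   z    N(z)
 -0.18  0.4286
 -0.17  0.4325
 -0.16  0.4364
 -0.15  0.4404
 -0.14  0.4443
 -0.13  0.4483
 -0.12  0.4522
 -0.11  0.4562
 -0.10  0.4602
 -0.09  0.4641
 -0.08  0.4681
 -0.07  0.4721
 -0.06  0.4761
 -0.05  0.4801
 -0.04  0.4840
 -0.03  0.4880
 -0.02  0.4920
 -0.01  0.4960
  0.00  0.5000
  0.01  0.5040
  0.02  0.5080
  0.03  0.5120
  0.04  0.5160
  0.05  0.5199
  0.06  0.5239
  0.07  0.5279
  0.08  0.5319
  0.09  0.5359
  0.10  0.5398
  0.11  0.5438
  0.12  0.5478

σ√T = 0.44 × 0.5000 = 0.2200
d₁ = [ln(401/409) + (0.043 + 0.44²/2)·0.25] / 0.2200 = [-0.0198 + 0.0349] / 0.2200 = 0.0691 which rounds to 0.07
d₂ = d₁ − σ√T = 0.0691 − 0.2200 = -0.1509 which rounds to -0.15
exp(−rT) = exp(−0.043·0.25) = 0.9893
N(d₁) = N(0.07) = 0.5279;  N(d₂) = N(-0.15) = 0.4404
C = 401·0.5279 − 409·0.9893·0.4404 = 211.6879 − 178.1963 = 33.4916

$33.49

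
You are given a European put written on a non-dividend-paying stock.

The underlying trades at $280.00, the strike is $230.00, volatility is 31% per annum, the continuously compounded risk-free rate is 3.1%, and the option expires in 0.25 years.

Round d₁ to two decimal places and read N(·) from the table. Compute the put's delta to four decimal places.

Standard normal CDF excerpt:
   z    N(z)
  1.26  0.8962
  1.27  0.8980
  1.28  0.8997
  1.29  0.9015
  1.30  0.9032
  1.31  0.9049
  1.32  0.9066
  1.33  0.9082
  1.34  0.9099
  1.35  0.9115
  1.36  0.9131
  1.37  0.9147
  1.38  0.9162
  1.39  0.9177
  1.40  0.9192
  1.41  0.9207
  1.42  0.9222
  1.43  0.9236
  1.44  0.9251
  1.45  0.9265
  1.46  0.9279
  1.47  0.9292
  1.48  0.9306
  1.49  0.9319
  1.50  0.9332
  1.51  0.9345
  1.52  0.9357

-0.0808

σ√T = 0.31·√0.25 = 0.1550
d₁ = [ln(280/230) + (0.031 + ½·0.31²)·0.25] / (σ√T) = (0.1967 + 0.0198) / 0.1550 = 1.3966 ≈ 1.40
N(d₁) = N(1.40) = 0.9192
Δ_put = N(d₁) − 1 = 0.9192 − 1 = -0.0808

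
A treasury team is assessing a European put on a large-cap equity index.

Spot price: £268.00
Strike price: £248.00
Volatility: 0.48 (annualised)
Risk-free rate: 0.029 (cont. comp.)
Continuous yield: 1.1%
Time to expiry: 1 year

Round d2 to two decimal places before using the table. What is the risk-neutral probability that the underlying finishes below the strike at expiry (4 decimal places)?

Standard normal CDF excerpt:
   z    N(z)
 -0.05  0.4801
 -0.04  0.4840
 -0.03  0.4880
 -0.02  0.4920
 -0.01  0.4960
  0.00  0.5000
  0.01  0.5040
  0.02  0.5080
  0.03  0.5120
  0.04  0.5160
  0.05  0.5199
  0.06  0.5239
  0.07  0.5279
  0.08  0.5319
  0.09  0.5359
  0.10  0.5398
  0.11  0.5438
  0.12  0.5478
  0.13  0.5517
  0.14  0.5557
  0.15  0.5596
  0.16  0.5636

T = 1;  σ√T = 0.4800
d₁ = [ln(268/248) + (0.029 − 0.011 + 0.48²/2)·1] / 0.4800 = [0.0776 + 0.1332] / 0.4800 = 0.4391 which rounds to 0.44
d₂ = d₁ − σ√T = 0.4391 − 0.4800 = -0.0409 which rounds to -0.04
Pr(exercise) under Q = N(−d₂) = N(0.04) = 0.5160

0.5160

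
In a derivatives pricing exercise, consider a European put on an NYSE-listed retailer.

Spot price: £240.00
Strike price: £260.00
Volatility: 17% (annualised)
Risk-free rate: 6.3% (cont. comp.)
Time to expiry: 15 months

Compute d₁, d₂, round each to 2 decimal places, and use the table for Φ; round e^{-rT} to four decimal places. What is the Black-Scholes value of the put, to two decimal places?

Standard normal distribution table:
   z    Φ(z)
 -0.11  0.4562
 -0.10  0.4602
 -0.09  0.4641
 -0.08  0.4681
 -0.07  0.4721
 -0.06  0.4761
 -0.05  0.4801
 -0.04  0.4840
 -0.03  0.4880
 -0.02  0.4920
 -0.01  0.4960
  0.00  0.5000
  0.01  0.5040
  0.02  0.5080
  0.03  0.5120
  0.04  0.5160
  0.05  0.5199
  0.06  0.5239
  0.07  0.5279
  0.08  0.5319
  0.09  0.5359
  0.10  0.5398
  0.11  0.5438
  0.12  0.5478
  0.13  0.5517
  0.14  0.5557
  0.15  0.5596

T = 1.25;  σ√T = 0.1901
ln(S/K) + (r + σ²/2)T = ln(240/260) + (0.063 + 0.17²/2)·1.25 = -0.0800 + 0.0968 = 0.0168
d₁ = 0.0168 / 0.1901 = 0.0882 which rounds to 0.09
d₂ = d₁ − σ√T = 0.0882 − 0.1901 = -0.1018 which rounds to -0.10
e^(−rT) = e^(−0.063·1.25) = 0.9243
P = 260·0.9243·N(0.10) − 240·N(-0.09) = 260·0.9243·0.5398 − 240·0.4641 = 129.7237 − 111.3840 = 18.3397

£18.34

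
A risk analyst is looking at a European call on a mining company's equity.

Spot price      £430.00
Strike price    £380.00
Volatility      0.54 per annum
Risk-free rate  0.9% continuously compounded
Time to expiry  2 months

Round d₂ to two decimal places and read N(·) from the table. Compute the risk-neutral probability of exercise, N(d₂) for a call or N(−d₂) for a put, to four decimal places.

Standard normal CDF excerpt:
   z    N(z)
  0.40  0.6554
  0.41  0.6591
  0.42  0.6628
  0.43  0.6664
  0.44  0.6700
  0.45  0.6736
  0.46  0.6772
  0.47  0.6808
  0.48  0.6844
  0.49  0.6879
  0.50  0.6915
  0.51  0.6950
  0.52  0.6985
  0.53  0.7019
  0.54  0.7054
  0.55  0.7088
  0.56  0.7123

0.6772

σ√T = 0.54·√0.1667 = 0.2205
d₁ = [ln(430/380) + (0.009 + 0.54²/2)·0.1667] / 0.2205 = [0.1236 + 0.0258] / 0.2205 = 0.6778 → 0.68
d₂ = d₁ − σ√T = 0.6778 − 0.2205 = 0.4573 → 0.46
Pr(exercise) under Q = N(d₂) = 0.6772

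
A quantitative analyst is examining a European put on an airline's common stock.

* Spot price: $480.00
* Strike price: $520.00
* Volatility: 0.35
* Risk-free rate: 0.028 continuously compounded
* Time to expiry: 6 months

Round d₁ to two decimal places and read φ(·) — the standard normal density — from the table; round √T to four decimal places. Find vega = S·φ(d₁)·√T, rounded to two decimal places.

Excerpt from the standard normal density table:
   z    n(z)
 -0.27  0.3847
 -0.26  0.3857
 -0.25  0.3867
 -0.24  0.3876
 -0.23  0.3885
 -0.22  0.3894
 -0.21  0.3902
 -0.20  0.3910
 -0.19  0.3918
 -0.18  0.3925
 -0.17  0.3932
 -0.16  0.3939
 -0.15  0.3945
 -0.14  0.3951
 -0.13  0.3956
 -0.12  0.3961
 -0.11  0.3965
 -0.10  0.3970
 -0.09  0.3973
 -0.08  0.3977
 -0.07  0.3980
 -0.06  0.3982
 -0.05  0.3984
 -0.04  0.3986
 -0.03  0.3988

σ√T = 0.35 × 0.7071 = 0.2475
d₁ = [ln(480/520) + (0.028 + 0.35²/2)·0.5] / 0.2475 = [-0.0800 + 0.0446] / 0.2475 = -0.1431 ≈ -0.14
√T = √0.5 = 0.7071
φ(d₁) = φ(-0.14) = 0.3951
vega = S·φ(d₁)·√T = 480·0.3951·0.7071 = 134.1001

134.10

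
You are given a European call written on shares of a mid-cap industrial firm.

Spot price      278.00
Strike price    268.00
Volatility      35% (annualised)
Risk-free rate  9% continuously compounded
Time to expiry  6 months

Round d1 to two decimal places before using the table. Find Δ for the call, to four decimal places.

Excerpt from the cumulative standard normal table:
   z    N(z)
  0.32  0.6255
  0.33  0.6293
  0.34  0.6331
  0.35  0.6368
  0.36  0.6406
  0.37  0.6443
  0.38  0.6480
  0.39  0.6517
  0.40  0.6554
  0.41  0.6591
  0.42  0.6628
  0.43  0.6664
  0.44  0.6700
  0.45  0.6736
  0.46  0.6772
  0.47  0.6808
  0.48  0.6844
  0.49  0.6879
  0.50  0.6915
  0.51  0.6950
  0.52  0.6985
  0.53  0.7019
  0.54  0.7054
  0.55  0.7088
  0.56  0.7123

σ√T = 0.35·√0.5 = 0.2475
d₁ = [ln(278/268) + (0.09 + 0.35²/2)·0.5] / 0.2475 = [0.0366 + 0.0756] / 0.2475 = 0.4536 ≈ 0.45
N(d₁) = N(0.45) = 0.6736
Δ_call = N(d₁) = 0.6736

0.6736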